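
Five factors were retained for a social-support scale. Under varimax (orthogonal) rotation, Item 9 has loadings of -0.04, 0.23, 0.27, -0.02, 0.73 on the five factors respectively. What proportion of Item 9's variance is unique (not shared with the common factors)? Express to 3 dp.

0.339

h² = (-0.04)² + 0.23² + 0.27² + (-0.02)² + 0.73² = 0.0016 + 0.0529 + 0.0729 + 0.0004 + 0.5329 = 0.6607
Uniqueness u² = 1 − h² = 1 − 0.6607 = 0.3393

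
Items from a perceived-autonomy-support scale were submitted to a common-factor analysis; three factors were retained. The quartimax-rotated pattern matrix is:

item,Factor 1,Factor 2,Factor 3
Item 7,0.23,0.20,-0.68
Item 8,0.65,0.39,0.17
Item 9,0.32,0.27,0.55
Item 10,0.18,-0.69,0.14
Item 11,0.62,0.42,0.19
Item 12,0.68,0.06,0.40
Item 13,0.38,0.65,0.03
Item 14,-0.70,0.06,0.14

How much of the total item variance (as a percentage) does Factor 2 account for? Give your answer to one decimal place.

16.8%

SS loadings for Factor 2 = 0.20² + 0.39² + 0.27² + (-0.69)² + 0.42² + 0.06² + 0.65² + 0.06² = 1.3472
With 8 standardized items, total variance = 8. Proportion = 1.3472/8 = 0.1684 → 16.84%.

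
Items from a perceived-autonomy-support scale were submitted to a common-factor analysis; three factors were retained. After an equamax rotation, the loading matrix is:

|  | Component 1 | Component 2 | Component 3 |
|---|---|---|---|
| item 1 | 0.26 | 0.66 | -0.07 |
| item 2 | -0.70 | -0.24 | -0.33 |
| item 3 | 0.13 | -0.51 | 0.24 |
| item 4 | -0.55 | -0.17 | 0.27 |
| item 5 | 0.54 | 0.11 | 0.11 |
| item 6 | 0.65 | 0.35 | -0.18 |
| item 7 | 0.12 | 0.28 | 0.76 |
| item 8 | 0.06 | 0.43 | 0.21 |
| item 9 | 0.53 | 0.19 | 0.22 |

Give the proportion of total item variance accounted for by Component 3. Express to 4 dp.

0.1065

SS loadings for Component 3 = (-0.07)² + (-0.33)² + 0.24² + 0.27² + 0.11² + (-0.18)² + 0.76² + 0.21² + 0.22² = 0.9589
Proportion of variance = 0.9589 / 9 = 0.1065.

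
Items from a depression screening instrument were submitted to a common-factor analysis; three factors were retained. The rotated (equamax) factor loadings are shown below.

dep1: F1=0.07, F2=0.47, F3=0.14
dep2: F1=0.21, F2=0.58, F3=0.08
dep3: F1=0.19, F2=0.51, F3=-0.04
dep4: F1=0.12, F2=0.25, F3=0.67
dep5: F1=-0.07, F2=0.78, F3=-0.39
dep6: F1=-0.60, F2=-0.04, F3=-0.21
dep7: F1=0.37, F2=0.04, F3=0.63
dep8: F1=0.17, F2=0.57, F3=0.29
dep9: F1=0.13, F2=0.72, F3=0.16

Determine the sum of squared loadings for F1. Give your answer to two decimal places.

SS loadings for F1 = 0.07² + 0.21² + 0.19² + 0.12² + (-0.07)² + (-0.60)² + 0.37² + 0.17² + 0.13² = 0.0049 + 0.0441 + 0.0361 + 0.0144 + 0.0049 + 0.3600 + 0.1369 + 0.0289 + 0.0169 = 0.6471

0.65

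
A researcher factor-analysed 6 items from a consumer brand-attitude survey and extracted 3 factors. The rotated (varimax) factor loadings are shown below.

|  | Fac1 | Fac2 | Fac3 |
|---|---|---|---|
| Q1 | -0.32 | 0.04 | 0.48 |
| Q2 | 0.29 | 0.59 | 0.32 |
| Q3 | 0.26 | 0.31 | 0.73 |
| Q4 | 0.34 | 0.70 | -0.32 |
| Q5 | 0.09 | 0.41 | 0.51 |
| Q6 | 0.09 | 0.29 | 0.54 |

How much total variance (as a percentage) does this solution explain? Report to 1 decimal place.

SS loadings by factor: 0.3859, 1.1880, 1.5198; total = 3.0937.
Total variance with 6 standardized items is 6, so the solution explains 3.0937/6 = 0.5156 = 51.56%.

51.6%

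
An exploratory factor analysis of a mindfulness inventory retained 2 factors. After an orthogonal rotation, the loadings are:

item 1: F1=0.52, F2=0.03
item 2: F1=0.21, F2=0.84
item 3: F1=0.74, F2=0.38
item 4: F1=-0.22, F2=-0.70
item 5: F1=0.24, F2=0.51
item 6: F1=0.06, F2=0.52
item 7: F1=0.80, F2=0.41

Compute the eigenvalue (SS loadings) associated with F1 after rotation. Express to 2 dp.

SS loadings for F1 = 0.52² + 0.21² + 0.74² + (-0.22)² + 0.24² + 0.06² + 0.80² = 0.2704 + 0.0441 + 0.5476 + 0.0484 + 0.0576 + 0.0036 + 0.6400 = 1.6117

1.61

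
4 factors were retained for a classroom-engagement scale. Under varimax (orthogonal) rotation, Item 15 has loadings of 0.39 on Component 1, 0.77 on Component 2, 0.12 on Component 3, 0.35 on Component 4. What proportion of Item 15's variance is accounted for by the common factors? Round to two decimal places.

h² = 0.39² + 0.77² + 0.12² + 0.35² = 0.1521 + 0.5929 + 0.0144 + 0.1225 = 0.8819

0.88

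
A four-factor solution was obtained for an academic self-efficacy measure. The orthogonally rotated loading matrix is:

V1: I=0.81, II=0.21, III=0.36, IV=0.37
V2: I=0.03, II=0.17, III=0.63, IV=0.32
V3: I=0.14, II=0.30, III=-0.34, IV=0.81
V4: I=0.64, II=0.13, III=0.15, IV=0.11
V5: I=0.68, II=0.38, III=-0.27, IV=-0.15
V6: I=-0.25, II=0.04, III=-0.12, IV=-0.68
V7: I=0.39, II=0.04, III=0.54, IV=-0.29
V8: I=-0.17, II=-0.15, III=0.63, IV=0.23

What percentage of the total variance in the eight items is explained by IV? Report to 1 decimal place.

19.1%

SS loadings for IV = 0.37² + 0.32² + 0.81² + 0.11² + (-0.15)² + (-0.68)² + (-0.29)² + 0.23² = 1.5294
With 8 standardized items, total variance = 8. Proportion = 1.5294/8 = 0.1912 → 19.12%.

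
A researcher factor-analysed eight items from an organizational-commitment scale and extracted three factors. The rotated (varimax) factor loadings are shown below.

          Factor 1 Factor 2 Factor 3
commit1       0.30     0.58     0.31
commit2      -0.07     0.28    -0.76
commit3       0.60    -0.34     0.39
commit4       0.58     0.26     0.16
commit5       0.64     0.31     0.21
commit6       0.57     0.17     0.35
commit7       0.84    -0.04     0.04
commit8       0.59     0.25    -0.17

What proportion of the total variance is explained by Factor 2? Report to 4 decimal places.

0.0984

SS loadings for Factor 2 = 0.58² + 0.28² + (-0.34)² + 0.26² + 0.31² + 0.17² + (-0.04)² + 0.25² = 0.7871
Proportion of variance = 0.7871 / 8 = 0.0984.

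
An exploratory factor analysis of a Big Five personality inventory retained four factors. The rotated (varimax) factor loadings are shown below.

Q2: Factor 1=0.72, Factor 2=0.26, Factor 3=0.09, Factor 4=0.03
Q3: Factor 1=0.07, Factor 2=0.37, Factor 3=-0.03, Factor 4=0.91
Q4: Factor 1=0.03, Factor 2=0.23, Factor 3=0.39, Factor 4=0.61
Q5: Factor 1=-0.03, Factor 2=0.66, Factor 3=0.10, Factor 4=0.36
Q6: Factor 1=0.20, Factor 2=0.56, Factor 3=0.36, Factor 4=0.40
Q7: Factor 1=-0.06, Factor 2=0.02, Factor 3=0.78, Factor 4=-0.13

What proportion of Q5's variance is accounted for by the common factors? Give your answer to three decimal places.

0.576

h² = (-0.03)² + 0.66² + 0.10² + 0.36² = 0.0009 + 0.4356 + 0.0100 + 0.1296 = 0.5761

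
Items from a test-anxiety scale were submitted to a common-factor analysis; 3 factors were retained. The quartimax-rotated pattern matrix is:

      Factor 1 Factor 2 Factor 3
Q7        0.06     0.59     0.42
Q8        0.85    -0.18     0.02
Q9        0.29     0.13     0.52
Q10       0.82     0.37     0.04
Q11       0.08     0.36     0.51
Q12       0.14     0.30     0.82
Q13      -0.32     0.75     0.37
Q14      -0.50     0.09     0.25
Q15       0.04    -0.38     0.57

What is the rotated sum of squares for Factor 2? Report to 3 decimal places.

1.469

SS loadings for Factor 2 = 0.59² + (-0.18)² + 0.13² + 0.37² + 0.36² + 0.30² + 0.75² + 0.09² + (-0.38)² = 0.3481 + 0.0324 + 0.0169 + 0.1369 + 0.1296 + 0.0900 + 0.5625 + 0.0081 + 0.1444 = 1.4689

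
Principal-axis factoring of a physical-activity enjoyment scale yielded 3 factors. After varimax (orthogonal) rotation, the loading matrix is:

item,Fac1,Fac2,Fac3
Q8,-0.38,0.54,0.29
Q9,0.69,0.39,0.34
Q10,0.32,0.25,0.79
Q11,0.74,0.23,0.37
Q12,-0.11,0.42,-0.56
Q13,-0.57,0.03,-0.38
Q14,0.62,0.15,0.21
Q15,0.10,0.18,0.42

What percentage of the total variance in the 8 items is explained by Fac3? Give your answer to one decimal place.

SS loadings for Fac3 = 0.29² + 0.34² + 0.79² + 0.37² + (-0.56)² + (-0.38)² + 0.21² + 0.42² = 1.6392
With 8 standardized items, total variance = 8. Proportion = 1.6392/8 = 0.2049 → 20.49%.

20.5%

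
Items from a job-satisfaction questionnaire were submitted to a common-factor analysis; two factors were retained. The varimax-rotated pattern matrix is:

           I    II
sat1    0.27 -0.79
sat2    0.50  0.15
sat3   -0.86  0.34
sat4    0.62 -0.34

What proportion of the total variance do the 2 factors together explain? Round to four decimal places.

Communalities: 0.6970, 0.2725, 0.8552, 0.5000; Σh² = 2.3247.
Total variance with 4 standardized items is 4, so the solution explains 2.3247/4 = 0.5812.

0.5812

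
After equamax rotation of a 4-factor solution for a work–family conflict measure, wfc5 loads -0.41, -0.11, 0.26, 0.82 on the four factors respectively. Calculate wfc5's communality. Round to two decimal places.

0.92

h² = (-0.41)² + (-0.11)² + 0.26² + 0.82² = 0.1681 + 0.0121 + 0.0676 + 0.6724 = 0.9202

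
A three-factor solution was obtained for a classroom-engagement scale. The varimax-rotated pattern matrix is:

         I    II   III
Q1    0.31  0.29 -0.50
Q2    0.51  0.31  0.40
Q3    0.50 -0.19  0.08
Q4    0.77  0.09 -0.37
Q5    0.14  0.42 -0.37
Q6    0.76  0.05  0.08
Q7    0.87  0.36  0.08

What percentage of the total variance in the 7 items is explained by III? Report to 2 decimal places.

10.04%

SS loadings for III = (-0.50)² + 0.40² + 0.08² + (-0.37)² + (-0.37)² + 0.08² + 0.08² = 0.7030
With 7 standardized items, total variance = 7. Proportion = 0.7030/7 = 0.1004 → 10.04%.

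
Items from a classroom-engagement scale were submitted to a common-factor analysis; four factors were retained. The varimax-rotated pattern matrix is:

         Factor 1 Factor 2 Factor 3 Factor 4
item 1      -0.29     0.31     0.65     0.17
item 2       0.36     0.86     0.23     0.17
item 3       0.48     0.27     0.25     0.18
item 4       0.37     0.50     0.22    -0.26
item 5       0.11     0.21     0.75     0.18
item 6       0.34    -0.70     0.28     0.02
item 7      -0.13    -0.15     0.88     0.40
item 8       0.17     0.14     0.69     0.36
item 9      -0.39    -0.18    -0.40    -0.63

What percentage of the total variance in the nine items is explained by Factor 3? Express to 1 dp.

29.3%

SS loadings for Factor 3 = 0.65² + 0.23² + 0.25² + 0.22² + 0.75² + 0.28² + 0.88² + 0.69² + (-0.40)² = 2.6377
With 9 standardized items, total variance = 9. Proportion = 2.6377/9 = 0.2931 → 29.31%.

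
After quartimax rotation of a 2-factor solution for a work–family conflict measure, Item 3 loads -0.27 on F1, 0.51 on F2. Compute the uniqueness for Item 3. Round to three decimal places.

0.667

h² = (-0.27)² + 0.51² = 0.0729 + 0.2601 = 0.3330
Uniqueness u² = 1 − h² = 1 − 0.3330 = 0.6670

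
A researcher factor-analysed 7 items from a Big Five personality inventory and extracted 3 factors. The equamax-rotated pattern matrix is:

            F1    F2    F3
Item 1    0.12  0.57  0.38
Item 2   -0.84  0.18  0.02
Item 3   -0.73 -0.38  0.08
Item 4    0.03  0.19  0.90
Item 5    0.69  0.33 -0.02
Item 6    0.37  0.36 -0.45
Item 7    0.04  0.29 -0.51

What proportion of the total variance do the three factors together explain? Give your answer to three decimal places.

Communalities: 0.4837, 0.7384, 0.6837, 0.8470, 0.5854, 0.4690, 0.3458; Σh² = 4.1530.
Total variance with 7 standardized items is 7, so the solution explains 4.1530/7 = 0.5933.

0.593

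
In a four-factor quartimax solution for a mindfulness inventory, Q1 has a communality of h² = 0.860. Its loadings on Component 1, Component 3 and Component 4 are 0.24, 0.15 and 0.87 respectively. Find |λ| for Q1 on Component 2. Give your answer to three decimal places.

0.152

Under orthogonal rotation h² = Σλ², so λ_Component 2² = h² − (0.8370) = 0.860 − 0.8370 = 0.0230.
|λ| = √0.0230 = 0.1517.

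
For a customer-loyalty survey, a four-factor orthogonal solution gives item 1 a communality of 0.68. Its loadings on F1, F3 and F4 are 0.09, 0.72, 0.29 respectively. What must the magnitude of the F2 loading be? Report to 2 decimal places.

0.26

Under orthogonal rotation h² = Σλ², so λ_F2² = h² − (0.6106) = 0.68 − 0.6106 = 0.0694.
|λ| = √0.0694 = 0.2634.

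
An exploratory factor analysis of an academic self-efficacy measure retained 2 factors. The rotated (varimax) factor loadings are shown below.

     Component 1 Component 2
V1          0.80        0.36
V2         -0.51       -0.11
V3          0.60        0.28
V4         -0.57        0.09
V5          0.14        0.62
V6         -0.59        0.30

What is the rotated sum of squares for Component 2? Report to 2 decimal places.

0.70

SS loadings for Component 2 = 0.36² + (-0.11)² + 0.28² + 0.09² + 0.62² + 0.30² = 0.1296 + 0.0121 + 0.0784 + 0.0081 + 0.3844 + 0.0900 = 0.7026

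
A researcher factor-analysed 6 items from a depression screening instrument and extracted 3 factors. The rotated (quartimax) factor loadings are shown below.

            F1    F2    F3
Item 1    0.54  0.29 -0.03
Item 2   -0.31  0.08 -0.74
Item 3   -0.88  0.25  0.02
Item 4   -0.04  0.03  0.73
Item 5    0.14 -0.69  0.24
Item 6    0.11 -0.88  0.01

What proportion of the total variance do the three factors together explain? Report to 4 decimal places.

0.6232

Communalities: 0.3766, 0.6501, 0.8373, 0.5354, 0.5533, 0.7866; Σh² = 3.7393.
Total variance with 6 standardized items is 6, so the solution explains 3.7393/6 = 0.6232.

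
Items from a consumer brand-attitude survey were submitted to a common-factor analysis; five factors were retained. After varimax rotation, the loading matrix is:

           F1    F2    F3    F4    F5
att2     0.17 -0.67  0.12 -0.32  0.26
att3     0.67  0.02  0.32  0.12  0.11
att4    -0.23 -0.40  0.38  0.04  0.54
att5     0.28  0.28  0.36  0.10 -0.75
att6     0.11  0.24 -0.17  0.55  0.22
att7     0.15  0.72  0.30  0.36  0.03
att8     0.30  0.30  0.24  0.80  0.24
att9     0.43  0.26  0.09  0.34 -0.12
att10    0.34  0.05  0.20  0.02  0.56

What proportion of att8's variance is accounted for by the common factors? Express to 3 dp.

0.935

h² = 0.30² + 0.30² + 0.24² + 0.80² + 0.24² = 0.0900 + 0.0900 + 0.0576 + 0.6400 + 0.0576 = 0.9352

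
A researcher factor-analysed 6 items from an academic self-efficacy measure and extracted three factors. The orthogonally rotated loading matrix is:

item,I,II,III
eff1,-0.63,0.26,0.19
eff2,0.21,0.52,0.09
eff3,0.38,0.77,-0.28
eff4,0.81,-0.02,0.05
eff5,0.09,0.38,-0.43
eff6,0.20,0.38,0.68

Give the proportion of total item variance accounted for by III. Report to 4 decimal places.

SS loadings for III = 0.19² + 0.09² + (-0.28)² + 0.05² + (-0.43)² + 0.68² = 0.7724
Proportion of variance = 0.7724 / 6 = 0.1287.

0.1287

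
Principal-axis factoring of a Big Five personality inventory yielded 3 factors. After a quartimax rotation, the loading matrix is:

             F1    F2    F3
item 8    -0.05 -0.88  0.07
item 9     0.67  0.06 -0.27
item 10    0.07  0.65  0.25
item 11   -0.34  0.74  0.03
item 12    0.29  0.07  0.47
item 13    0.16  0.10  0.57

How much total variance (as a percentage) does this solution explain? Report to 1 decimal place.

52.2%

Communalities: 0.7818, 0.5254, 0.4899, 0.6641, 0.3099, 0.3605; Σh² = 3.1316.
Total variance with 6 standardized items is 6, so the solution explains 3.1316/6 = 0.5219 = 52.19%.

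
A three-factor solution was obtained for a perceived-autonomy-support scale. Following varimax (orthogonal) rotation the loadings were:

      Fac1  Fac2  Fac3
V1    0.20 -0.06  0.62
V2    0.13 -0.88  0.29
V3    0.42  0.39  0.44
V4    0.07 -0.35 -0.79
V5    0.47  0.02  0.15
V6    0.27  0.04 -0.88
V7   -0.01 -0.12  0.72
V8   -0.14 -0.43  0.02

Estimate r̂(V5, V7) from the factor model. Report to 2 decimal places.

0.10

r̂ = Σ λ_i·λ_j across factors = (0.47)(-0.01) + (0.02)(-0.12) + (0.15)(0.72)
  = -0.0047 -0.0024 +0.1080 = 0.1009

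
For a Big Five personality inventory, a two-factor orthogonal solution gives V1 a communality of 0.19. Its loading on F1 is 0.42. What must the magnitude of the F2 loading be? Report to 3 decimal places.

Under orthogonal rotation h² = Σλ², so λ_F2² = h² − (0.1764) = 0.19 − 0.1764 = 0.0136.
|λ| = √0.0136 = 0.1166.

0.117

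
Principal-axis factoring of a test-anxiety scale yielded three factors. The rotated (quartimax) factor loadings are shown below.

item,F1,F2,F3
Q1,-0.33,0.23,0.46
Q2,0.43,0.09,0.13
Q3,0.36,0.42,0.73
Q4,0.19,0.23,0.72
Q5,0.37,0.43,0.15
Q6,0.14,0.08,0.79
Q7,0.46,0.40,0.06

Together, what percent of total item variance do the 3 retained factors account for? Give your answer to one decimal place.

Communalities: 0.3734, 0.2099, 0.8389, 0.6074, 0.3443, 0.6501, 0.3752; Σh² = 3.3992.
Total variance with 7 standardized items is 7, so the solution explains 3.3992/7 = 0.4856 = 48.56%.

48.6%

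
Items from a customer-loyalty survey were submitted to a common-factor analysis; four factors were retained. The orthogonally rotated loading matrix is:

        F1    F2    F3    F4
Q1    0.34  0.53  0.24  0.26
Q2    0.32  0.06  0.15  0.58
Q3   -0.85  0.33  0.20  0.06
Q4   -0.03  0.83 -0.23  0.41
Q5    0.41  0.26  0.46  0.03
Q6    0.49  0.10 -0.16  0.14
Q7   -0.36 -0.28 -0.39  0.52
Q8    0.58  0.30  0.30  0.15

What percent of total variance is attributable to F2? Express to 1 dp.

SS loadings for F2 = 0.53² + 0.06² + 0.33² + 0.83² + 0.26² + 0.10² + (-0.28)² + 0.30² = 1.3283
With 8 standardized items, total variance = 8. Proportion = 1.3283/8 = 0.1660 → 16.60%.

16.6%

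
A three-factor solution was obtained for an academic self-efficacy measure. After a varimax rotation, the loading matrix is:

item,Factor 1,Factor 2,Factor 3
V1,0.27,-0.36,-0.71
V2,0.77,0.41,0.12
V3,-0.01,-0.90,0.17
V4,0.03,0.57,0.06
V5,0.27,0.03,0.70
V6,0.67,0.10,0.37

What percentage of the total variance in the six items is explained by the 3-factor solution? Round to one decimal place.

Communalities: 0.7066, 0.7754, 0.8390, 0.3294, 0.5638, 0.5958; Σh² = 3.8100.
Total variance with 6 standardized items is 6, so the solution explains 3.8100/6 = 0.6350 = 63.50%.

63.5%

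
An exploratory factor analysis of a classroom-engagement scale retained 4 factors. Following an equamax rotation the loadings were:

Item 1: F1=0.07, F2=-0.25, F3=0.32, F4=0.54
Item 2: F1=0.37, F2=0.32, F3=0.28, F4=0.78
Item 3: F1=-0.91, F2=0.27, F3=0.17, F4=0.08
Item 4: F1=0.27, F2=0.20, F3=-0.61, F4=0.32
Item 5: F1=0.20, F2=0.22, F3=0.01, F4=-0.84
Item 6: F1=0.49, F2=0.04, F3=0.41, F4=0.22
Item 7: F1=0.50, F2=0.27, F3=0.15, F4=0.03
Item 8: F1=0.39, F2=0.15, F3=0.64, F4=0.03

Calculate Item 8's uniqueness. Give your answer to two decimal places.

h² = 0.39² + 0.15² + 0.64² + 0.03² = 0.1521 + 0.0225 + 0.4096 + 0.0009 = 0.5851
Uniqueness u² = 1 − h² = 1 − 0.5851 = 0.4149

0.41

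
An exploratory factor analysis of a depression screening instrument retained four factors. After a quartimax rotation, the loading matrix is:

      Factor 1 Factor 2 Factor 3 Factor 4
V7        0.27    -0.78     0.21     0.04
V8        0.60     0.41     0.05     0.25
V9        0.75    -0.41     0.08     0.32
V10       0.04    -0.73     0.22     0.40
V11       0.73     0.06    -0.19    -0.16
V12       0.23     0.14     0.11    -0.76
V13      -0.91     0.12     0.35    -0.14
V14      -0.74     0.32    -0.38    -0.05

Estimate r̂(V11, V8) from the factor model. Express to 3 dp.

r̂ = Σ λ_i·λ_j across factors = (0.73)(0.60) + (0.06)(0.41) + (-0.19)(0.05) + (-0.16)(0.25)
  = +0.4380 +0.0246 -0.0095 -0.0400 = 0.4131

0.413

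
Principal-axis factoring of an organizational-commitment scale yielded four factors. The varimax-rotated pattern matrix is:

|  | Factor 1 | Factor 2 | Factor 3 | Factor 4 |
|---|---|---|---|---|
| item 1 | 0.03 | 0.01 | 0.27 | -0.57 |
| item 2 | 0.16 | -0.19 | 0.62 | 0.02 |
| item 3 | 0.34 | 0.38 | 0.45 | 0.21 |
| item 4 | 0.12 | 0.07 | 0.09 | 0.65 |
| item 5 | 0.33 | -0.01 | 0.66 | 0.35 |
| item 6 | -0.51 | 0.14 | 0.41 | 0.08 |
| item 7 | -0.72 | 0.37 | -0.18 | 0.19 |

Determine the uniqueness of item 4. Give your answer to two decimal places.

0.55

h² = 0.12² + 0.07² + 0.09² + 0.65² = 0.0144 + 0.0049 + 0.0081 + 0.4225 = 0.4499
Uniqueness u² = 1 − h² = 1 − 0.4499 = 0.5501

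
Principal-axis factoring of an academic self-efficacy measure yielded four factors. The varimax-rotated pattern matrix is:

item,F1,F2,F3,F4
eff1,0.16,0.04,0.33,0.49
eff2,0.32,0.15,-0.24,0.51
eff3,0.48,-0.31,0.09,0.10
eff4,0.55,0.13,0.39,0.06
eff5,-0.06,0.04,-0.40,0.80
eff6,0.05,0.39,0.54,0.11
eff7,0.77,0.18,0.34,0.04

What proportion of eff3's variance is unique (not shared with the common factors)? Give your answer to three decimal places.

0.655

h² = 0.48² + (-0.31)² + 0.09² + 0.10² = 0.2304 + 0.0961 + 0.0081 + 0.0100 = 0.3446
Uniqueness u² = 1 − h² = 1 − 0.3446 = 0.6554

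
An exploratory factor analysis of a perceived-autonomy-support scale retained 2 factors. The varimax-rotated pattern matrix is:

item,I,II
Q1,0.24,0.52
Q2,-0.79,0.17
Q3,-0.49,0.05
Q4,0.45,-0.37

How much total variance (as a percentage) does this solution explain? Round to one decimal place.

39.1%

Communalities: 0.3280, 0.6530, 0.2426, 0.3394; Σh² = 1.5630.
Total variance with 4 standardized items is 4, so the solution explains 1.5630/4 = 0.3908 = 39.08%.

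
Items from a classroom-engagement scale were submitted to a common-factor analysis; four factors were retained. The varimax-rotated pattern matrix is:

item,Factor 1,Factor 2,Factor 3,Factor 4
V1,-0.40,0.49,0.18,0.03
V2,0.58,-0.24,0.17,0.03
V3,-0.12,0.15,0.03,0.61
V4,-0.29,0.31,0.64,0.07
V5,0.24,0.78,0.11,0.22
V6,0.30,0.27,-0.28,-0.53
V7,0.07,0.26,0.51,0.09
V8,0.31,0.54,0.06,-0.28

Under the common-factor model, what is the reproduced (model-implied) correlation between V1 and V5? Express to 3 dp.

0.313

r̂ = Σ λ_i·λ_j across factors = (-0.40)(0.24) + (0.49)(0.78) + (0.18)(0.11) + (0.03)(0.22)
  = -0.0960 +0.3822 +0.0198 +0.0066 = 0.3126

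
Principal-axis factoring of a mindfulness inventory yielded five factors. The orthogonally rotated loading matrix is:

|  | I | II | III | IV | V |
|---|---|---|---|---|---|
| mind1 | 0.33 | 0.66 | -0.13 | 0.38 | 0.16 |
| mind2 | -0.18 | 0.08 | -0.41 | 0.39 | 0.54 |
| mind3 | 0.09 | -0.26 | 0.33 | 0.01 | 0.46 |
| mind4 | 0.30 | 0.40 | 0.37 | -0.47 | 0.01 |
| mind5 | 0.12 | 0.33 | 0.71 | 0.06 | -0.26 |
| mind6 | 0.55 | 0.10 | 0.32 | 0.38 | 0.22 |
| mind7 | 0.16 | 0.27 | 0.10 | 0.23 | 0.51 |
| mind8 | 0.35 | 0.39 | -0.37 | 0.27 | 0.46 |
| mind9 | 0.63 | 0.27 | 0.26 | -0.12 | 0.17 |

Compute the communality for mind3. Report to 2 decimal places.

0.40

h² = 0.09² + (-0.26)² + 0.33² + 0.01² + 0.46² = 0.0081 + 0.0676 + 0.1089 + 0.0001 + 0.2116 = 0.3963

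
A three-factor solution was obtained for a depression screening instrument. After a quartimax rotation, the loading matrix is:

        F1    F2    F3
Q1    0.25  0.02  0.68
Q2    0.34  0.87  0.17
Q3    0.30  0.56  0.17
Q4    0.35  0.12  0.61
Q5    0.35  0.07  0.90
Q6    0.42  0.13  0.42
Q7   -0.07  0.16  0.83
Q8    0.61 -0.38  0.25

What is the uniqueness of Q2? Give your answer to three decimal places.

0.099

h² = 0.34² + 0.87² + 0.17² = 0.1156 + 0.7569 + 0.0289 = 0.9014
Uniqueness u² = 1 − h² = 1 − 0.9014 = 0.0986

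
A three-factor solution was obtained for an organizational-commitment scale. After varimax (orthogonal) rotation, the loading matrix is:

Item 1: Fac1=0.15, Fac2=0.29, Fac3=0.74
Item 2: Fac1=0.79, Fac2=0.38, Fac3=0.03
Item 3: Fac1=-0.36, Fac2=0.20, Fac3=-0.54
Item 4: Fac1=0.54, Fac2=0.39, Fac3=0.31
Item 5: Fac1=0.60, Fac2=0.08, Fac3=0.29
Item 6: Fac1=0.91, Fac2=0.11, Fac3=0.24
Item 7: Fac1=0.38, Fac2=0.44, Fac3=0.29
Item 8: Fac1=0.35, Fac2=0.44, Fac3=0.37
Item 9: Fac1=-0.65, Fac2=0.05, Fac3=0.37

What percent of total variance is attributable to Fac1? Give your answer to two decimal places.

32.73%

SS loadings for Fac1 = 0.15² + 0.79² + (-0.36)² + 0.54² + 0.60² + 0.91² + 0.38² + 0.35² + (-0.65)² = 2.9453
With 9 standardized items, total variance = 9. Proportion = 2.9453/9 = 0.3273 → 32.73%.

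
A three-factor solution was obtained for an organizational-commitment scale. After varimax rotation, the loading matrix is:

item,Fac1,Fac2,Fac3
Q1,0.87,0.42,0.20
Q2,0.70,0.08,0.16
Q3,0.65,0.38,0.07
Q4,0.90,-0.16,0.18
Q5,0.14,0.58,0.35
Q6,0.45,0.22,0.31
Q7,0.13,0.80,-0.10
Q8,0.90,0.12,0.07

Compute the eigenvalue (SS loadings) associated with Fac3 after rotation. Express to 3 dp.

0.336

SS loadings for Fac3 = 0.20² + 0.16² + 0.07² + 0.18² + 0.35² + 0.31² + (-0.10)² + 0.07² = 0.0400 + 0.0256 + 0.0049 + 0.0324 + 0.1225 + 0.0961 + 0.0100 + 0.0049 = 0.3364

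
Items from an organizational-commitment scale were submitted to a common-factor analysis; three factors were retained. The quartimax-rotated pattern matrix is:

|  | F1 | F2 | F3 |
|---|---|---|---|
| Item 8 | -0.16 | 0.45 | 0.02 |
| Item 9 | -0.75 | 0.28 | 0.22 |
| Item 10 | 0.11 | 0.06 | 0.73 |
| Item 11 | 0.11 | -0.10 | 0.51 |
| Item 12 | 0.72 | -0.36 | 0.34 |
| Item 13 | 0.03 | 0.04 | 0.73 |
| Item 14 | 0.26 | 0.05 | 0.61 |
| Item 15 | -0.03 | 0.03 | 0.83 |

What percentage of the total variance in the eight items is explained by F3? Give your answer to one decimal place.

31.9%

SS loadings for F3 = 0.02² + 0.22² + 0.73² + 0.51² + 0.34² + 0.73² + 0.61² + 0.83² = 2.5513
With 8 standardized items, total variance = 8. Proportion = 2.5513/8 = 0.3189 → 31.89%.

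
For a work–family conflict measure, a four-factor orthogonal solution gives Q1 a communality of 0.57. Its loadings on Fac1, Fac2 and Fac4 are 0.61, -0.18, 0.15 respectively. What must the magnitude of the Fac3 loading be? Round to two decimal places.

0.38

Under orthogonal rotation h² = Σλ², so λ_Fac3² = h² − (0.4270) = 0.57 − 0.4270 = 0.1430.
|λ| = √0.1430 = 0.3782.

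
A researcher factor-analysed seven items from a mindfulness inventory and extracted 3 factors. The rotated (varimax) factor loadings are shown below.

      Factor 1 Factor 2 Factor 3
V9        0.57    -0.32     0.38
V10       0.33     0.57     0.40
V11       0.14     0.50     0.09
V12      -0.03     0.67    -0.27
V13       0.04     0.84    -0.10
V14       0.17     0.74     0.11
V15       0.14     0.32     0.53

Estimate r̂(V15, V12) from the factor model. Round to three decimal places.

0.067

r̂ = Σ λ_i·λ_j across factors = (0.14)(-0.03) + (0.32)(0.67) + (0.53)(-0.27)
  = -0.0042 +0.2144 -0.1431 = 0.0671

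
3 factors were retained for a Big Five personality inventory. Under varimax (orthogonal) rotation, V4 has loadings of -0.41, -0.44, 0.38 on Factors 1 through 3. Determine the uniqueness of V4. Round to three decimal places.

0.494

h² = (-0.41)² + (-0.44)² + 0.38² = 0.1681 + 0.1936 + 0.1444 = 0.5061
Uniqueness u² = 1 − h² = 1 − 0.5061 = 0.4939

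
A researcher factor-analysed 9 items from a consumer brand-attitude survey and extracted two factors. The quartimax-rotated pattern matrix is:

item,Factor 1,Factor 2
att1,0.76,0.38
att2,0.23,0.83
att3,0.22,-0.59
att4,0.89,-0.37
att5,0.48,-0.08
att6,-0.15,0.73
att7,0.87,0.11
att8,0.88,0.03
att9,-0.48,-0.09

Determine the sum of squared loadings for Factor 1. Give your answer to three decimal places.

SS loadings for Factor 1 = 0.76² + 0.23² + 0.22² + 0.89² + 0.48² + (-0.15)² + 0.87² + 0.88² + (-0.48)² = 0.5776 + 0.0529 + 0.0484 + 0.7921 + 0.2304 + 0.0225 + 0.7569 + 0.7744 + 0.2304 = 3.4856

3.486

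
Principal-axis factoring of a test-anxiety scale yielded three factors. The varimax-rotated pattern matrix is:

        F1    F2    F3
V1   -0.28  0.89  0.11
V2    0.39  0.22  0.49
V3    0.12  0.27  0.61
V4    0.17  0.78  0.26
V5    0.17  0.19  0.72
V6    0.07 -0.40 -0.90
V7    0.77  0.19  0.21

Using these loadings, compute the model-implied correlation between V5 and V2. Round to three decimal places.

0.461

r̂ = Σ λ_i·λ_j across factors = (0.17)(0.39) + (0.19)(0.22) + (0.72)(0.49)
  = +0.0663 +0.0418 +0.3528 = 0.4609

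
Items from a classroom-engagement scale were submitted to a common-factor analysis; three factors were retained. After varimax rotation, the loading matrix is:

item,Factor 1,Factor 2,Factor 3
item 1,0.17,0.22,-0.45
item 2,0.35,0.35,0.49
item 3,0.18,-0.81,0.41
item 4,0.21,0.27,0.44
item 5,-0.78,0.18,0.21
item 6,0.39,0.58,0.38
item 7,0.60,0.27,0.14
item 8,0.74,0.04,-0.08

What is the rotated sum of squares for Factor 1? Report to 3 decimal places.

1.896

SS loadings for Factor 1 = 0.17² + 0.35² + 0.18² + 0.21² + (-0.78)² + 0.39² + 0.60² + 0.74² = 0.0289 + 0.1225 + 0.0324 + 0.0441 + 0.6084 + 0.1521 + 0.3600 + 0.5476 = 1.8960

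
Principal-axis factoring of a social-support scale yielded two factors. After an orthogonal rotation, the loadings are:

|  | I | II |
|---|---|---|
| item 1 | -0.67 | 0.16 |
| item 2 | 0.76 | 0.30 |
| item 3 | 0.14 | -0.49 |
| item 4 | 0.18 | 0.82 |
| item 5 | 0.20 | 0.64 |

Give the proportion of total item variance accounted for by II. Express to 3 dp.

0.288

SS loadings for II = 0.16² + 0.30² + (-0.49)² + 0.82² + 0.64² = 1.4377
Proportion of variance = 1.4377 / 5 = 0.2875.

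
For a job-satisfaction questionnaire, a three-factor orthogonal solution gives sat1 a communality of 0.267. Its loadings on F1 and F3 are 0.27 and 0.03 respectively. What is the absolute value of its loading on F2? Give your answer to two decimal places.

Under orthogonal rotation h² = Σλ², so λ_F2² = h² − (0.0738) = 0.267 − 0.0738 = 0.1932.
|λ| = √0.1932 = 0.4395.

0.44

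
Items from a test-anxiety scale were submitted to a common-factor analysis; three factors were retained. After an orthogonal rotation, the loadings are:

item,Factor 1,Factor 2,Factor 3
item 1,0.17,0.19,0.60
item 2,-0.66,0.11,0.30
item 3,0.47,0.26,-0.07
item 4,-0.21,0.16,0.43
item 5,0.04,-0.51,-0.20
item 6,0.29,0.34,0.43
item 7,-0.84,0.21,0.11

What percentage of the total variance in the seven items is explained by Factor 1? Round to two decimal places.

SS loadings for Factor 1 = 0.17² + (-0.66)² + 0.47² + (-0.21)² + 0.04² + 0.29² + (-0.84)² = 1.5208
With 7 standardized items, total variance = 7. Proportion = 1.5208/7 = 0.2173 → 21.73%.

21.73%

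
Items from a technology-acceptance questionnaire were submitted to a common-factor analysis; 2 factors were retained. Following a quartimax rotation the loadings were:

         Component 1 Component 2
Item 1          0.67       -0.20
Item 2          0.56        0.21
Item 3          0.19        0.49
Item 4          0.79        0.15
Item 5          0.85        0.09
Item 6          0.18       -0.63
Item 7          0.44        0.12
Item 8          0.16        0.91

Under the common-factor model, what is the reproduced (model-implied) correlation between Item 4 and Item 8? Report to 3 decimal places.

0.263

r̂ = Σ λ_i·λ_j across factors = (0.79)(0.16) + (0.15)(0.91)
  = +0.1264 +0.1365 = 0.2629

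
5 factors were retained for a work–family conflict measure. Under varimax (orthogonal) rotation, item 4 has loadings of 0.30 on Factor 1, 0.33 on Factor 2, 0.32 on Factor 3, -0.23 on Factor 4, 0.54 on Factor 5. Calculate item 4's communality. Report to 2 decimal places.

h² = 0.30² + 0.33² + 0.32² + (-0.23)² + 0.54² = 0.0900 + 0.1089 + 0.1024 + 0.0529 + 0.2916 = 0.6458

0.65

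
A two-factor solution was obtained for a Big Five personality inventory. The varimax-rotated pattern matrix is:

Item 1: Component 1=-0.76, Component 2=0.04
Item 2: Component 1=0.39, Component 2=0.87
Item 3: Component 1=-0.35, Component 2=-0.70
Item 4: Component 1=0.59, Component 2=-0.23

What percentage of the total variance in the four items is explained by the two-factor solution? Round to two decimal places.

62.54%

SS loadings by factor: 1.2003, 1.3014; total = 2.5017.
Total variance with 4 standardized items is 4, so the solution explains 2.5017/4 = 0.6254 = 62.54%.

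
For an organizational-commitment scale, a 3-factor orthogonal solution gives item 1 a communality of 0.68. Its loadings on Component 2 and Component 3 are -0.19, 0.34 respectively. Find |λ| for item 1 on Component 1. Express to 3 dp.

0.727

Under orthogonal rotation h² = Σλ², so λ_Component 1² = h² − (0.1517) = 0.68 − 0.1517 = 0.5283.
|λ| = √0.5283 = 0.7268.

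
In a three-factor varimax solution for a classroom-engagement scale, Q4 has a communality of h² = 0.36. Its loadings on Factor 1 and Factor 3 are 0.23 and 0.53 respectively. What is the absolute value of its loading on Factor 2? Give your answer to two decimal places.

Under orthogonal rotation h² = Σλ², so λ_Factor 2² = h² − (0.3338) = 0.36 − 0.3338 = 0.0262.
|λ| = √0.0262 = 0.1619.

0.16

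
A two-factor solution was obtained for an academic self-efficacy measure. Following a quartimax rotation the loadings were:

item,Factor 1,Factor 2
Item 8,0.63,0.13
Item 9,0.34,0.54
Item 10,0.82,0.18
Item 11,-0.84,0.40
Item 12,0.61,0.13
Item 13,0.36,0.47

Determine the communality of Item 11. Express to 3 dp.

h² = (-0.84)² + 0.40² = 0.7056 + 0.1600 = 0.8656

0.866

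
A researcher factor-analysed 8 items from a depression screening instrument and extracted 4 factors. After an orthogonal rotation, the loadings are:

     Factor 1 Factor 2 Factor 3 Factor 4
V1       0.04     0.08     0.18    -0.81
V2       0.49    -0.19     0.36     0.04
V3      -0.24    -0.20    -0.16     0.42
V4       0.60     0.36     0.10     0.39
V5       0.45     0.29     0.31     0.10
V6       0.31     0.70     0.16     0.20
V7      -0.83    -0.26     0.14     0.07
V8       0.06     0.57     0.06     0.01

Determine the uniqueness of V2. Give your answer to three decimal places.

h² = 0.49² + (-0.19)² + 0.36² + 0.04² = 0.2401 + 0.0361 + 0.1296 + 0.0016 = 0.4074
Uniqueness u² = 1 − h² = 1 − 0.4074 = 0.5926

0.593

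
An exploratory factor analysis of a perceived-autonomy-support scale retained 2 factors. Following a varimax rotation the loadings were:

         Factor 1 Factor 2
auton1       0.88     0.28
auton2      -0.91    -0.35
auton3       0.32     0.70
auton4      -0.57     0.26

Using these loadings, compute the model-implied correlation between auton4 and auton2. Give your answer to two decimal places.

r̂ = Σ λ_i·λ_j across factors = (-0.57)(-0.91) + (0.26)(-0.35)
  = +0.5187 -0.0910 = 0.4277

0.43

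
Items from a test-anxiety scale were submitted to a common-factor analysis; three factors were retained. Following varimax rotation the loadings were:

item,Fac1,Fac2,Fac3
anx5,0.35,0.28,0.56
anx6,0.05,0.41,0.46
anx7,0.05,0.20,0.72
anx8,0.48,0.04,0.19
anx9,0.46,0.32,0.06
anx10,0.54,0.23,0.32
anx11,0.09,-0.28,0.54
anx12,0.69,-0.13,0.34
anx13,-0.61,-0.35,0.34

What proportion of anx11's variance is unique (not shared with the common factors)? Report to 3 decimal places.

0.622

h² = 0.09² + (-0.28)² + 0.54² = 0.0081 + 0.0784 + 0.2916 = 0.3781
Uniqueness u² = 1 − h² = 1 − 0.3781 = 0.6219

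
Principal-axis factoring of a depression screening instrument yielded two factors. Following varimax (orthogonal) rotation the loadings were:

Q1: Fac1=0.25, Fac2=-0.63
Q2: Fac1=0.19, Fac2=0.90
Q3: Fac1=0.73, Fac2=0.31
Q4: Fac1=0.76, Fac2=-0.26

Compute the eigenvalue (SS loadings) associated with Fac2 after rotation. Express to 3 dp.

SS loadings for Fac2 = (-0.63)² + 0.90² + 0.31² + (-0.26)² = 0.3969 + 0.8100 + 0.0961 + 0.0676 = 1.3706

1.371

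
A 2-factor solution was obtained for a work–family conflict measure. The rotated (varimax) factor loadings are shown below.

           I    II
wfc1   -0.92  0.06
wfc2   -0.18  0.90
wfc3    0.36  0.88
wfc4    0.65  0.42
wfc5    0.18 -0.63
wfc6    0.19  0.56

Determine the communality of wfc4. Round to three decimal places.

h² = 0.65² + 0.42² = 0.4225 + 0.1764 = 0.5989

0.599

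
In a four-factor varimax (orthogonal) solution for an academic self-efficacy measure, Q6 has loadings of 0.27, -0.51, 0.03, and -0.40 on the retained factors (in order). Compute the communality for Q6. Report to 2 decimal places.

h² = 0.27² + (-0.51)² + 0.03² + (-0.40)² = 0.0729 + 0.2601 + 0.0009 + 0.1600 = 0.4939

0.49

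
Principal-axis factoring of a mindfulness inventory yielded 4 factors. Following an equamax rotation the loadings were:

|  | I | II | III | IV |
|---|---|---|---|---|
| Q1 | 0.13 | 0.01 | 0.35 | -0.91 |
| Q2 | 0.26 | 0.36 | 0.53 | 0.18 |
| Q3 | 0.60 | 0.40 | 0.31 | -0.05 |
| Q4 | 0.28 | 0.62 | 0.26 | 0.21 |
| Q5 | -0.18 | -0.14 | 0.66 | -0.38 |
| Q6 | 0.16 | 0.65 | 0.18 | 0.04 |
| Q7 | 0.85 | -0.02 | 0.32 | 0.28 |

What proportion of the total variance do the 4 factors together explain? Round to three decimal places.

SS loadings by factor: 1.3034, 1.1166, 1.1375, 1.1315; total = 4.6890.
Total variance with 7 standardized items is 7, so the solution explains 4.6890/7 = 0.6699.

0.670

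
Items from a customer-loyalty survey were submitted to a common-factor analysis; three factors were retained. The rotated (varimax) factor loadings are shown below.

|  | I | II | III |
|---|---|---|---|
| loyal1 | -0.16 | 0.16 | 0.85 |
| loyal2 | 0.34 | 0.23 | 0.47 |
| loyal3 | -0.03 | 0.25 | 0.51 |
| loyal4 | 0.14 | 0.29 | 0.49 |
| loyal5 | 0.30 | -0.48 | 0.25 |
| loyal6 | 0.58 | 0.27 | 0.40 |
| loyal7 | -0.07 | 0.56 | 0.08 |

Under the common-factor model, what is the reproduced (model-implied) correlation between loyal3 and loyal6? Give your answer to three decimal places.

0.254

r̂ = Σ λ_i·λ_j across factors = (-0.03)(0.58) + (0.25)(0.27) + (0.51)(0.40)
  = -0.0174 +0.0675 +0.2040 = 0.2541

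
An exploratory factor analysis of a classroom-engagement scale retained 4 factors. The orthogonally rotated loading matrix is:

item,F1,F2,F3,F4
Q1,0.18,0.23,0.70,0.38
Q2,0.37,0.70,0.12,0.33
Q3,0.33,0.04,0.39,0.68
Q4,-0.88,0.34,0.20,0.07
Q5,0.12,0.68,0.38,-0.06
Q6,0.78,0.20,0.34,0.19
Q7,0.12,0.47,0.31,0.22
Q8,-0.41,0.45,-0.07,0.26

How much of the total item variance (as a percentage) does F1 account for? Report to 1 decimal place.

SS loadings for F1 = 0.18² + 0.37² + 0.33² + (-0.88)² + 0.12² + 0.78² + 0.12² + (-0.41)² = 1.8579
With 8 standardized items, total variance = 8. Proportion = 1.8579/8 = 0.2322 → 23.22%.

23.2%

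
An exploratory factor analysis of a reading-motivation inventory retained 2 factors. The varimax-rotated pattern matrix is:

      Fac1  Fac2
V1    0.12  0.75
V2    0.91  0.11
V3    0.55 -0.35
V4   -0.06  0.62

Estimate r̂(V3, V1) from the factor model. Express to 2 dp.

-0.20

r̂ = Σ λ_i·λ_j across factors = (0.55)(0.12) + (-0.35)(0.75)
  = +0.0660 -0.2625 = -0.1965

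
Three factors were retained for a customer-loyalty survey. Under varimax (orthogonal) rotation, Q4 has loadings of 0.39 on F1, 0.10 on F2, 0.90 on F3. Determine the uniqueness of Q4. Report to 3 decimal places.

0.028

h² = 0.39² + 0.10² + 0.90² = 0.1521 + 0.0100 + 0.8100 = 0.9721
Uniqueness u² = 1 − h² = 1 − 0.9721 = 0.0279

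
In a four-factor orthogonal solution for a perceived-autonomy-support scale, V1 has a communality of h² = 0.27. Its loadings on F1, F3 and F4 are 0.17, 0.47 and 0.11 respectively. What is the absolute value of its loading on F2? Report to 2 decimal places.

0.09

Under orthogonal rotation h² = Σλ², so λ_F2² = h² − (0.2619) = 0.27 − 0.2619 = 0.0081.
|λ| = √0.0081 = 0.0900.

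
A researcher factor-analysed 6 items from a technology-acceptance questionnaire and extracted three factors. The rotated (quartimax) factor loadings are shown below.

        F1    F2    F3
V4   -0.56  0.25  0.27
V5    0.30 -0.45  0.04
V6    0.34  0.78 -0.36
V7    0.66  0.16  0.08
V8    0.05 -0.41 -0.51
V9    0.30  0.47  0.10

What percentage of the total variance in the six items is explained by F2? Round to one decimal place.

21.5%

SS loadings for F2 = 0.25² + (-0.45)² + 0.78² + 0.16² + (-0.41)² + 0.47² = 1.2880
With 6 standardized items, total variance = 6. Proportion = 1.2880/6 = 0.2147 → 21.47%.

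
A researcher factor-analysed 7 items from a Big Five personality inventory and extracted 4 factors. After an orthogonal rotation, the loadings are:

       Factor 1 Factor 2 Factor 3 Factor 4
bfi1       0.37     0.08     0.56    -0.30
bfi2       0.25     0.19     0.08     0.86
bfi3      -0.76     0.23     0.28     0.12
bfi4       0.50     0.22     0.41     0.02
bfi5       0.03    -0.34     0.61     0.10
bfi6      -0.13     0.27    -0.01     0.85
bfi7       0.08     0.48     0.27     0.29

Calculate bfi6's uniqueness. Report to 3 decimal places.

0.188

h² = (-0.13)² + 0.27² + (-0.01)² + 0.85² = 0.0169 + 0.0729 + 0.0001 + 0.7225 = 0.8124
Uniqueness u² = 1 − h² = 1 − 0.8124 = 0.1876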